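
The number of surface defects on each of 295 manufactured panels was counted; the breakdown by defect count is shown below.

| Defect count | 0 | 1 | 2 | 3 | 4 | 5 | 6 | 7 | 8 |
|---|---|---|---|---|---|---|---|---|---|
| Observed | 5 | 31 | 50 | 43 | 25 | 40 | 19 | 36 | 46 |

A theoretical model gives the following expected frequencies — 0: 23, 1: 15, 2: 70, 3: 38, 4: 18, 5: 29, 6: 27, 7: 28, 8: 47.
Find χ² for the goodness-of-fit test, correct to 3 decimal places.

χ² = (5−23)²/23 + (31−15)²/15 + (50−70)²/70 + (43−38)²/38 + (25−18)²/18 + (40−29)²/29 + (19−27)²/27 + (36−28)²/28 + (46−47)²/47
   = 14.0870 + 17.0667 + 5.7143 + 0.6579 + 2.7222 + 4.1724 + 2.3704 + 2.2857 + 0.0213
Sum = 49.098

49.098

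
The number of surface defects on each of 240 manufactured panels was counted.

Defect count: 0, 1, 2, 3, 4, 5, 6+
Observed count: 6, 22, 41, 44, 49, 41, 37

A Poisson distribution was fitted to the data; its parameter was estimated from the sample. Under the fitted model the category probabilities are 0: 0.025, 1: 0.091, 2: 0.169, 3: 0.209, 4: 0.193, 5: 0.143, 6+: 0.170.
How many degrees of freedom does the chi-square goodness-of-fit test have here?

5

There are k = 7 categories and 1 parameter estimated from the data, so df = 7 − 1 − 1 = 5.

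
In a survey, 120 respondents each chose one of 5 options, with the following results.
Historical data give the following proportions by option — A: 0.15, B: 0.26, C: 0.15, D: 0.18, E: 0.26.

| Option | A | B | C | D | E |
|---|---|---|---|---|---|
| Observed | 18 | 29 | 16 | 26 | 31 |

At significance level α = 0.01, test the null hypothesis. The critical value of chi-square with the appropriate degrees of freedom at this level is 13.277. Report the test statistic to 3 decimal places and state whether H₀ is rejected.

1.275; do not reject

Expected counts E_i = n·p_i: 120×0.15 = 18, 120×0.26 = 31.2, 120×0.15 = 18, 120×0.18 = 21.6, 120×0.26 = 31.2.
χ² = (18−18)²/18 + (29−31.2)²/31.2 + (16−18)²/18 + (26−21.6)²/21.6 + (31−31.2)²/31.2
   = 0.0000 + 0.1551 + 0.2222 + 0.8963 + 0.0013
Sum = 1.275
df = 4. Since 1.275 < 13.277, we do not reject H₀.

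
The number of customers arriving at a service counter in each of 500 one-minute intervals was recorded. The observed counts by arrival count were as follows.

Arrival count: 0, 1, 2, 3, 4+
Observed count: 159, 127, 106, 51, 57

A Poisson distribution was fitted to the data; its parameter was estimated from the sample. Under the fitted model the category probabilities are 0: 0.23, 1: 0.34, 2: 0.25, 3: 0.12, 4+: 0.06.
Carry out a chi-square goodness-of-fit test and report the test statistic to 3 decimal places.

56.249

Expected counts E_i = n·p_i: 500×0.23 = 115, 500×0.34 = 170, 500×0.25 = 125, 500×0.12 = 60, 500×0.06 = 30.
χ² = (159−115)²/115 + (127−170)²/170 + (106−125)²/125 + (51−60)²/60 + (57−30)²/30
   = 16.8348 + 10.8765 + 2.8880 + 1.3500 + 24.3000
Sum = 56.249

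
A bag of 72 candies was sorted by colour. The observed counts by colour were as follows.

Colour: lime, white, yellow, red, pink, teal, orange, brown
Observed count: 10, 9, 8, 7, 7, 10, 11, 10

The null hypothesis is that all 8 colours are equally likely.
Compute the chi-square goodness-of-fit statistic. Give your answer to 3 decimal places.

Under H₀ each category has probability 1/8, so each expected count is 72/8 = 9.
χ² = (10−9)²/9 + (9−9)²/9 + (8−9)²/9 + (7−9)²/9 + (7−9)²/9 + (10−9)²/9 + (11−9)²/9 + (10−9)²/9
   = 0.1111 + 0.0000 + 0.1111 + 0.4444 + 0.4444 + 0.1111 + 0.4444 + 0.1111
Sum = 1.778

1.778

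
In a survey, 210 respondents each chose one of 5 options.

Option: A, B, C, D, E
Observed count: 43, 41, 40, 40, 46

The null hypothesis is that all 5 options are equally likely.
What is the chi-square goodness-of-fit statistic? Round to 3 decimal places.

0.619

Expected count for each of the 5 categories: 210/5 = 42.
χ² = (43−42)²/42 + (41−42)²/42 + (40−42)²/42 + (40−42)²/42 + (46−42)²/42
   = 0.0238 + 0.0238 + 0.0952 + 0.0952 + 0.3810
Sum = 0.619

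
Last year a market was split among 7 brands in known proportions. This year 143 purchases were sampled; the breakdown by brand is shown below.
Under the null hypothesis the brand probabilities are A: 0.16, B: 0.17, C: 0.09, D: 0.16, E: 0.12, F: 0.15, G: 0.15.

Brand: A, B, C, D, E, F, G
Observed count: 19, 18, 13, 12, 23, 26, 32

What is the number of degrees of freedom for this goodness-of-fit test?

6

There are k = 7 categories and no parameters were estimated from the data, so df = 7 − 1 = 6.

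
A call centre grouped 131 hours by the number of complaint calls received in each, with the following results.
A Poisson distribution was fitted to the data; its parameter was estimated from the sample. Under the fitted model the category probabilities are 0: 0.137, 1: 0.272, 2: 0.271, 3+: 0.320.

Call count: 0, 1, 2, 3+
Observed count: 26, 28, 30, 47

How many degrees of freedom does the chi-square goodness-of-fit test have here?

There are k = 4 categories and 1 parameter estimated from the data, so df = 4 − 1 − 1 = 2.

2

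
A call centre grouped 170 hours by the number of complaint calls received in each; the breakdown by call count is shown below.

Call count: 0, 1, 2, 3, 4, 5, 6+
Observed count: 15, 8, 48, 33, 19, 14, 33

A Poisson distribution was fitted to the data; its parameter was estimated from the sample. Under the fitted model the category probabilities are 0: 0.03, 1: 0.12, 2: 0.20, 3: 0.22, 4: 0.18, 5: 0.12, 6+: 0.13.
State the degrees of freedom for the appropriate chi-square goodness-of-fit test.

5

There are k = 7 categories and 1 parameter estimated from the data, so df = 7 − 1 − 1 = 5.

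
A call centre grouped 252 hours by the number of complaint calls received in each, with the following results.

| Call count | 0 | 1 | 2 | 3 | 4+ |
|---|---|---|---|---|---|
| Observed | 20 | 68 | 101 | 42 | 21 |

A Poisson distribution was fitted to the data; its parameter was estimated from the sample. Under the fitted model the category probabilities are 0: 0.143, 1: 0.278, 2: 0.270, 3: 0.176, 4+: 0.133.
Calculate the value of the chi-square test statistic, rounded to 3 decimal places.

Expected counts E_i = n·p_i: 252×0.143 = 36.036, 252×0.278 = 70.056, 252×0.270 = 68.04, 252×0.176 = 44.352, 252×0.133 = 33.516.
χ² = (20−36.036)²/36.036 + (68−70.056)²/70.056 + (101−68.04)²/68.04 + (42−44.352)²/44.352 + (21−33.516)²/33.516
   = 7.1360 + 0.0603 + 15.9665 + 0.1247 + 4.6739
Sum = 27.961

27.961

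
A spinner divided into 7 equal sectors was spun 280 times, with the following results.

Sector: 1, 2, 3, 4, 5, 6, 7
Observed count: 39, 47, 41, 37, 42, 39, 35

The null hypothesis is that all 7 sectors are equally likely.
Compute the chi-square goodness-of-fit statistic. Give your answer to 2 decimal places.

Expected count for each of the 7 categories: 280/7 = 40.
1: (39 − 40)²/40 = 1/40 = 0.025
2: (47 − 40)²/40 = 49/40 = 1.225
3: (41 − 40)²/40 = 1/40 = 0.025
4: (37 − 40)²/40 = 9/40 = 0.225
5: (42 − 40)²/40 = 4/40 = 0.100
6: (39 − 40)²/40 = 1/40 = 0.025
7: (35 − 40)²/40 = 25/40 = 0.625
Sum = 2.25

2.25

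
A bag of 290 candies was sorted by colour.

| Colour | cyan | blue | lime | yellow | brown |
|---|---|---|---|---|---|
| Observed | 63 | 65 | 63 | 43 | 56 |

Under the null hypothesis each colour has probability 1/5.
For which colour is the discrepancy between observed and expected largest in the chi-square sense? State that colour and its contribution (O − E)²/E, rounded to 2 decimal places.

Under H₀ each category has probability 1/5, so each expected count is 290/5 = 58.
cat         O        E   (O−E)²/E
cyan       63       58      0.431
blue       65       58      0.845
lime       63       58      0.431
yellow     43       58      3.879
brown      56       58      0.069
The largest term is for yellow: 3.88.

yellow, 3.88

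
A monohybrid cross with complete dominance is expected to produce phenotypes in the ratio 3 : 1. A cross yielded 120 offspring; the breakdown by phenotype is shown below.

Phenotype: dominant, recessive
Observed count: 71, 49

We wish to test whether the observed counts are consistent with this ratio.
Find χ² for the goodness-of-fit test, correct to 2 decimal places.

Ratio total = 4. Expected counts: 120×3/4 = 90, 120×1/4 = 30.
cat            O        E   (O−E)²/E
dominant      71       90      4.011
recessive     49       30     12.033
Sum = 16.04

16.04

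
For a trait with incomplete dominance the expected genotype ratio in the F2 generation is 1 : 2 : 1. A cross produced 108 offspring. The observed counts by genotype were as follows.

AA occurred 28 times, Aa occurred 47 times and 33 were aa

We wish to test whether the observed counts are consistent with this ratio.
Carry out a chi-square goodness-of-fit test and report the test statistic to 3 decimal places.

2.278

Ratio total = 4. Expected counts: 108×1/4 = 27, 108×2/4 = 54, 108×1/4 = 27.
χ² = (28−27)²/27 + (47−54)²/54 + (33−27)²/27
   = 0.0370 + 0.9074 + 1.3333
Sum = 2.278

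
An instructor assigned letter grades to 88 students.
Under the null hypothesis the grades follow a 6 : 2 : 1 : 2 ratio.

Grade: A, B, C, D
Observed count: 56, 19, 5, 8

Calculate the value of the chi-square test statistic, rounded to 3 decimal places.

7.021

Ratio total = 11. Expected counts: 88×6/11 = 48, 88×2/11 = 16, 88×1/11 = 8, 88×2/11 = 16.
χ² = (56−48)²/48 + (19−16)²/16 + (5−8)²/8 + (8−16)²/16
   = 1.3333 + 0.5625 + 1.1250 + 4.0000
Sum = 7.021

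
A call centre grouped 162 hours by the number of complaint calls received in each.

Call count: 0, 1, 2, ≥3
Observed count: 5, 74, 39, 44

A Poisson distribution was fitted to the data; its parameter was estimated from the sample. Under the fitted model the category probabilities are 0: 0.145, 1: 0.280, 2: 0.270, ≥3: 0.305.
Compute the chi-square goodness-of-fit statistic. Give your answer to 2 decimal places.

33.74

Expected counts E_i = n·p_i: 162×0.145 = 23.49, 162×0.280 = 45.36, 162×0.270 = 43.74, 162×0.305 = 49.41.
χ² = (5−23.49)²/23.49 + (74−45.36)²/45.36 + (39−43.74)²/43.74 + (44−49.41)²/49.41
   = 14.554 + 18.083 + 0.514 + 0.592
Sum = 33.74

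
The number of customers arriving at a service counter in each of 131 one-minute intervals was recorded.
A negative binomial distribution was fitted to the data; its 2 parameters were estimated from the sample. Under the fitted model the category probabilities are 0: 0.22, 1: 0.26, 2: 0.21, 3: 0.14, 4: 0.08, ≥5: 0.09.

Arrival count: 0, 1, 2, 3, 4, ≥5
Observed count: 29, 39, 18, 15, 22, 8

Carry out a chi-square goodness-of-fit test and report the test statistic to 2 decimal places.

18.49

Expected counts E_i = n·p_i: 131×0.22 = 28.82, 131×0.26 = 34.06, 131×0.21 = 27.51, 131×0.14 = 18.34, 131×0.08 = 10.48, 131×0.09 = 11.79.
cat         O        E   (O−E)²/E
0          29    28.82      0.001
1          39    34.06      0.716
2          18    27.51      3.288
3          15    18.34      0.608
4          22    10.48     12.663
≥5          8    11.79      1.218
Sum = 18.49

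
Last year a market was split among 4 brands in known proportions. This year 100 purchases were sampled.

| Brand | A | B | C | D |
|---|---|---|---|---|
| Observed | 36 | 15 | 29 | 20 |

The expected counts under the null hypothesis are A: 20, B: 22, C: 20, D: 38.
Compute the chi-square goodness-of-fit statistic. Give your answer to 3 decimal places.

27.604

A: (36 − 20)²/20 = 256/20 = 12.8000
B: (15 − 22)²/22 = 49/22 = 2.2273
C: (29 − 20)²/20 = 81/20 = 4.0500
D: (20 − 38)²/38 = 324/38 = 8.5263
Sum = 27.604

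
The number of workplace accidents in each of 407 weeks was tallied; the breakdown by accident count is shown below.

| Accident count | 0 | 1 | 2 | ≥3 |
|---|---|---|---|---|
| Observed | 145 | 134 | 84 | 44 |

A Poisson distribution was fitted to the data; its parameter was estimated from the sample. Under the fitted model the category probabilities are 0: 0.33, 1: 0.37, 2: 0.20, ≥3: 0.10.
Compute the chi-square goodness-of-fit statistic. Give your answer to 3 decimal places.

3.029

Expected counts E_i = n·p_i: 407×0.33 = 134.31, 407×0.37 = 150.59, 407×0.20 = 81.4, 407×0.10 = 40.7.
0: (145 − 134.31)²/134.31 = 114.2761/134.31 = 0.8508
1: (134 − 150.59)²/150.59 = 275.2281/150.59 = 1.8277
2: (84 − 81.4)²/81.4 = 6.76/81.4 = 0.0830
≥3: (44 − 40.7)²/40.7 = 10.89/40.7 = 0.2676
Sum = 3.029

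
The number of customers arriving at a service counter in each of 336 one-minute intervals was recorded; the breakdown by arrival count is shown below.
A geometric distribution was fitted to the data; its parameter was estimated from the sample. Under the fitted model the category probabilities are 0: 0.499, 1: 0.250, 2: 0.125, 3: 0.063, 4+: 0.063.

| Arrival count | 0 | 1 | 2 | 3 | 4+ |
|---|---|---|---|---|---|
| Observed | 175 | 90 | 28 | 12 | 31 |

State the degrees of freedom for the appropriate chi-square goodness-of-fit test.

There are k = 5 categories and 1 parameter estimated from the data, so df = 5 − 1 − 1 = 3.

3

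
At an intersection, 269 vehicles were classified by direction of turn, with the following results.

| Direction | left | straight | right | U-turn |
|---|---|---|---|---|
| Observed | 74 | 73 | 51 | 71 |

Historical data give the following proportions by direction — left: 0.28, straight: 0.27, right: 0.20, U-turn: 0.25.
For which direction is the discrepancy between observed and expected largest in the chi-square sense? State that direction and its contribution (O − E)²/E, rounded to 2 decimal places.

Expected counts E_i = n·p_i: 269×0.28 = 75.32, 269×0.27 = 72.63, 269×0.20 = 53.8, 269×0.25 = 67.25.
cat           O        E   (O−E)²/E
left         74    75.32      0.023
straight     73    72.63      0.002
right        51     53.8      0.146
U-turn       71    67.25      0.209
The largest term is for U-turn: 0.21.

U-turn, 0.21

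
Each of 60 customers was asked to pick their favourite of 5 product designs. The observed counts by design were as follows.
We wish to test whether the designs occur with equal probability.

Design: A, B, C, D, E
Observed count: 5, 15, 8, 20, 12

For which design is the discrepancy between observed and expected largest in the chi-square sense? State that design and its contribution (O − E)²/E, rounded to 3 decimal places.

Under H₀ each category has probability 1/5, so each expected count is 60/5 = 12.
χ² = (5−12)²/12 + (15−12)²/12 + (8−12)²/12 + (20−12)²/12 + (12−12)²/12
   = 4.0833 + 0.7500 + 1.3333 + 5.3333 + 0.0000
The largest term is for D: 5.333.

D, 5.333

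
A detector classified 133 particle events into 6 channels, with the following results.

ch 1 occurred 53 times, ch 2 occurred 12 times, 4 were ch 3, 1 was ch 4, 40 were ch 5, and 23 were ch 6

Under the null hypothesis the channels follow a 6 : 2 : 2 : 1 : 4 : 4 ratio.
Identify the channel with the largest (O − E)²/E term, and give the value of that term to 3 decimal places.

ch 3, 7.143

Ratio total = 19. Expected counts: 133×6/19 = 42, 133×2/19 = 14, 133×2/19 = 14, 133×1/19 = 7, 133×4/19 = 28, 133×4/19 = 28.
cat         O        E   (O−E)²/E
ch 1       53       42     2.8810
ch 2       12       14     0.2857
ch 3        4       14     7.1429
ch 4        1        7     5.1429
ch 5       40       28     5.1429
ch 6       23       28     0.8929
The largest term is for ch 3: 7.143.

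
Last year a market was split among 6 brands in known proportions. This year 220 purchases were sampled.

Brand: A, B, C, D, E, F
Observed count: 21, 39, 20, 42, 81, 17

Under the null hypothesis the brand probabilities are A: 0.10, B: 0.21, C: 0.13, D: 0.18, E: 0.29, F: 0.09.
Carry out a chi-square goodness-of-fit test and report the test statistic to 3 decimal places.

8.932

Expected counts E_i = n·p_i: 220×0.10 = 22, 220×0.21 = 46.2, 220×0.13 = 28.6, 220×0.18 = 39.6, 220×0.29 = 63.8, 220×0.09 = 19.8.
A: (21 − 22)²/22 = 1/22 = 0.0455
B: (39 − 46.2)²/46.2 = 51.84/46.2 = 1.1221
C: (20 − 28.6)²/28.6 = 73.96/28.6 = 2.5860
D: (42 − 39.6)²/39.6 = 5.76/39.6 = 0.1455
E: (81 − 63.8)²/63.8 = 295.84/63.8 = 4.6370
F: (17 − 19.8)²/19.8 = 7.84/19.8 = 0.3960
Sum = 8.932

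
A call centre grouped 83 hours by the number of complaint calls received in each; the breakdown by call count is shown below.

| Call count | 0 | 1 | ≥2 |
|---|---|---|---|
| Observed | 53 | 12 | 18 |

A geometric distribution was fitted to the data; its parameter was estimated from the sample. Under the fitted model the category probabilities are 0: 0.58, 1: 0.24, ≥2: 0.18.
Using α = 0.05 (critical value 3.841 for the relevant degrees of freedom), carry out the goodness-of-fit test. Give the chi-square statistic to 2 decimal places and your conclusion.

4.27; reject

Expected counts E_i = n·p_i: 83×0.58 = 48.14, 83×0.24 = 19.92, 83×0.18 = 14.94.
cat         O        E   (O−E)²/E
0          53    48.14      0.491
1          12    19.92      3.149
≥2         18    14.94      0.627
Sum = 4.27
df = 1. Since 4.27 > 3.841, we reject H₀.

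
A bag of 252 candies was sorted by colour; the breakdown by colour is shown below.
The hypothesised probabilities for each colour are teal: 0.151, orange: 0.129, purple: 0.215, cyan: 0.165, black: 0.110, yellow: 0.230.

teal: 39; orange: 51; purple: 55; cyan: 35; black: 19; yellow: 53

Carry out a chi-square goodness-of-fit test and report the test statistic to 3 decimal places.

Expected counts E_i = n·p_i: 252×0.151 = 38.052, 252×0.129 = 32.508, 252×0.215 = 54.18, 252×0.165 = 41.58, 252×0.110 = 27.72, 252×0.230 = 57.96.
cat         O        E   (O−E)²/E
teal       39   38.052     0.0236
orange     51   32.508    10.5191
purple     55    54.18     0.0124
cyan       35    41.58     1.0413
black      19    27.72     2.7431
yellow     53    57.96     0.4245
Sum = 14.764

14.764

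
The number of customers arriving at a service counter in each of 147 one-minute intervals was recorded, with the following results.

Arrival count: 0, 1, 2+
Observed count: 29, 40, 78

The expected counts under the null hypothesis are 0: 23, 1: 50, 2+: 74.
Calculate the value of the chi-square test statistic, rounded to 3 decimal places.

0: (29 − 23)²/23 = 36/23 = 1.5652
1: (40 − 50)²/50 = 100/50 = 2.0000
2+: (78 − 74)²/74 = 16/74 = 0.2162
Sum = 3.781

3.781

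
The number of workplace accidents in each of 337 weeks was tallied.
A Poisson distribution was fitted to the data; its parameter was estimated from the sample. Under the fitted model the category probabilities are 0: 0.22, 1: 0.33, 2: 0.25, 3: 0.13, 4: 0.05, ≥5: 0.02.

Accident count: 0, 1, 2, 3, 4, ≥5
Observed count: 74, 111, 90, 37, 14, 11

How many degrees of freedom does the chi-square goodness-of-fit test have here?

4

There are k = 6 categories and 1 parameter estimated from the data, so df = 6 − 1 − 1 = 4.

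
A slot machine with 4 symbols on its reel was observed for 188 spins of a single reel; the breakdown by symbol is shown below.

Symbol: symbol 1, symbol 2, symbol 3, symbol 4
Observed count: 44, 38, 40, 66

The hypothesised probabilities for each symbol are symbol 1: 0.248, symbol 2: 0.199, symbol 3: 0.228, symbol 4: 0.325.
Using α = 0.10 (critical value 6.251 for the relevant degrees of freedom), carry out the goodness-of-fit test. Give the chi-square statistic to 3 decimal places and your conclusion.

0.741; do not reject

Expected counts E_i = n·p_i: 188×0.248 = 46.624, 188×0.199 = 37.412, 188×0.228 = 42.864, 188×0.325 = 61.1.
cat           O        E   (O−E)²/E
symbol 1     44   46.624     0.1477
symbol 2     38   37.412     0.0092
symbol 3     40   42.864     0.1914
symbol 4     66     61.1     0.3930
Sum = 0.741
df = 3. Since 0.741 < 6.251, we do not reject H₀.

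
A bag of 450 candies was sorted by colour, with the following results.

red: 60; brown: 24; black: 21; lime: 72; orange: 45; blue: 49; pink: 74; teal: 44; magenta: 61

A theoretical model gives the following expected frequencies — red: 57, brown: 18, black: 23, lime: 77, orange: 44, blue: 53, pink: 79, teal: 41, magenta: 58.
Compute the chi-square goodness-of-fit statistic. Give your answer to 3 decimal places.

red: (60 − 57)²/57 = 9/57 = 0.1579
brown: (24 − 18)²/18 = 36/18 = 2.0000
black: (21 − 23)²/23 = 4/23 = 0.1739
lime: (72 − 77)²/77 = 25/77 = 0.3247
orange: (45 − 44)²/44 = 1/44 = 0.0227
blue: (49 − 53)²/53 = 16/53 = 0.3019
pink: (74 − 79)²/79 = 25/79 = 0.3165
teal: (44 − 41)²/41 = 9/41 = 0.2195
magenta: (61 − 58)²/58 = 9/58 = 0.1552
Sum = 3.672

3.672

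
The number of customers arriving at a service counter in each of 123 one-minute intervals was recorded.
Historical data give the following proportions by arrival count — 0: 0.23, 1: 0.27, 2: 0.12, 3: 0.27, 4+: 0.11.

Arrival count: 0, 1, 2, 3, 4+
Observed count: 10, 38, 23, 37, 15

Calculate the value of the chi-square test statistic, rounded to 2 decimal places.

17.71

Expected counts E_i = n·p_i: 123×0.23 = 28.29, 123×0.27 = 33.21, 123×0.12 = 14.76, 123×0.27 = 33.21, 123×0.11 = 13.53.
0: (10 − 28.29)²/28.29 = 334.5241/28.29 = 11.825
1: (38 − 33.21)²/33.21 = 22.9441/33.21 = 0.691
2: (23 − 14.76)²/14.76 = 67.8976/14.76 = 4.600
3: (37 − 33.21)²/33.21 = 14.3641/33.21 = 0.433
4+: (15 − 13.53)²/13.53 = 2.1609/13.53 = 0.160
Sum = 17.71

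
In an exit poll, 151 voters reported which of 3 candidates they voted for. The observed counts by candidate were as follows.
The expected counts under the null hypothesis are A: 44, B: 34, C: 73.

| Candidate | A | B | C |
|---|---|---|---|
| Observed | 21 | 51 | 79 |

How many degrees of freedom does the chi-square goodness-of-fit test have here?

2

There are k = 3 categories and no parameters were estimated from the data, so df = 3 − 1 = 2.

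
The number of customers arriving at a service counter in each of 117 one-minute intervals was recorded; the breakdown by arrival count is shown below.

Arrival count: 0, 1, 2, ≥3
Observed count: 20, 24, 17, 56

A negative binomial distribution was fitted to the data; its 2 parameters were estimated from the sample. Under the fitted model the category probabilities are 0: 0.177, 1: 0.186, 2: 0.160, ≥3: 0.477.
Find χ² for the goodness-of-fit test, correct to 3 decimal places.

Expected counts E_i = n·p_i: 117×0.177 = 20.709, 117×0.186 = 21.762, 117×0.160 = 18.72, 117×0.477 = 55.809.
χ² = (20−20.709)²/20.709 + (24−21.762)²/21.762 + (17−18.72)²/18.72 + (56−55.809)²/55.809
   = 0.0243 + 0.2302 + 0.1580 + 0.0007
Sum = 0.413

0.413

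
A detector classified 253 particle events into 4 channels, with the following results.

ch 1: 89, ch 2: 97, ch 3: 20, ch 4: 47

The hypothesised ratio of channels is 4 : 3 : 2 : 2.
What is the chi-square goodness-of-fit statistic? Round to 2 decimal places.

Ratio total = 11. Expected counts: 253×4/11 = 92, 253×3/11 = 69, 253×2/11 = 46, 253×2/11 = 46.
ch 1: (89 − 92)²/92 = 9/92 = 0.098
ch 2: (97 − 69)²/69 = 784/69 = 11.362
ch 3: (20 − 46)²/46 = 676/46 = 14.696
ch 4: (47 − 46)²/46 = 1/46 = 0.022
Sum = 26.18

26.18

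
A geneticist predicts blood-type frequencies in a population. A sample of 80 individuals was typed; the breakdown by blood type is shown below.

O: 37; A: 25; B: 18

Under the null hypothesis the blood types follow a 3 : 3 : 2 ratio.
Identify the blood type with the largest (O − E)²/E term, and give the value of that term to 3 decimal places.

Ratio total = 8. Expected counts: 80×3/8 = 30, 80×3/8 = 30, 80×2/8 = 20.
cat         O        E   (O−E)²/E
O          37       30     1.6333
A          25       30     0.8333
B          18       20     0.2000
The largest term is for O: 1.633.

O, 1.633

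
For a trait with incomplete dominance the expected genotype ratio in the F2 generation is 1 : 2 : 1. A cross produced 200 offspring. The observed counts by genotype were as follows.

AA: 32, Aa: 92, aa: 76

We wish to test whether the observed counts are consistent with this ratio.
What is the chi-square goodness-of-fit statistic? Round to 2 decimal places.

20.64

Ratio total = 4. Expected counts: 200×1/4 = 50, 200×2/4 = 100, 200×1/4 = 50.
χ² = (32−50)²/50 + (92−100)²/100 + (76−50)²/50
   = 6.480 + 0.640 + 13.520
Sum = 20.64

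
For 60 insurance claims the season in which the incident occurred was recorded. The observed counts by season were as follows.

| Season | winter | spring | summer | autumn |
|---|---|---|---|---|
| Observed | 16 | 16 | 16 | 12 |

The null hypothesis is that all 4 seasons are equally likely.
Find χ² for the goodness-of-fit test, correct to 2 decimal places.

Expected count for each of the 4 categories: 60/4 = 15.
χ² = (16−15)²/15 + (16−15)²/15 + (16−15)²/15 + (12−15)²/15
   = 0.067 + 0.067 + 0.067 + 0.600
Sum = 0.80

0.80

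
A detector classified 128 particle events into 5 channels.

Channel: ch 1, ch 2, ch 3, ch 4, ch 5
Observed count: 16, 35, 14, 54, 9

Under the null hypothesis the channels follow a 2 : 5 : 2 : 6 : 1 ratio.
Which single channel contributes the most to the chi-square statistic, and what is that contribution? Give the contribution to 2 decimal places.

Ratio total = 16. Expected counts: 128×2/16 = 16, 128×5/16 = 40, 128×2/16 = 16, 128×6/16 = 48, 128×1/16 = 8.
χ² = (16−16)²/16 + (35−40)²/40 + (14−16)²/16 + (54−48)²/48 + (9−8)²/8
   = 0.000 + 0.625 + 0.250 + 0.750 + 0.125
The largest term is for ch 4: 0.75.

ch 4, 0.75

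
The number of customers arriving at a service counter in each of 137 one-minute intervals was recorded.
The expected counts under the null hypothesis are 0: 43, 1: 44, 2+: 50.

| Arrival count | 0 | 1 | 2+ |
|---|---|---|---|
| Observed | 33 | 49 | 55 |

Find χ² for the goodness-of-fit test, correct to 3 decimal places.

3.394

cat         O        E   (O−E)²/E
0          33       43     2.3256
1          49       44     0.5682
2+         55       50     0.5000
Sum = 3.394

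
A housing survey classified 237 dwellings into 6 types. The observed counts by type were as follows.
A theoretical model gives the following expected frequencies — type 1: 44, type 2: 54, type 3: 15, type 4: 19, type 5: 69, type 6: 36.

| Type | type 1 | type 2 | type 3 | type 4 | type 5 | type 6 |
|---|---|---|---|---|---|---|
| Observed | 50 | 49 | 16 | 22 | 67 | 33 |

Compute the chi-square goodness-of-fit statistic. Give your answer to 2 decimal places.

2.13

χ² = (50−44)²/44 + (49−54)²/54 + (16−15)²/15 + (22−19)²/19 + (67−69)²/69 + (33−36)²/36
   = 0.818 + 0.463 + 0.067 + 0.474 + 0.058 + 0.250
Sum = 2.13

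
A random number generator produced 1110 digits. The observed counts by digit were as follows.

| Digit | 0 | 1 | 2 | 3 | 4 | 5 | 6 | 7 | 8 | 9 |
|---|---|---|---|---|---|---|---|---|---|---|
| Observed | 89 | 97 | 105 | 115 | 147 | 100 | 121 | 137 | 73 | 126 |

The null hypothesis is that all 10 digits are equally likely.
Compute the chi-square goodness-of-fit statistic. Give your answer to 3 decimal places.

Expected count for each of the 10 categories: 1110/10 = 111.
0: (89 − 111)²/111 = 484/111 = 4.3604
1: (97 − 111)²/111 = 196/111 = 1.7658
2: (105 − 111)²/111 = 36/111 = 0.3243
3: (115 − 111)²/111 = 16/111 = 0.1441
4: (147 − 111)²/111 = 1296/111 = 11.6757
5: (100 − 111)²/111 = 121/111 = 1.0901
6: (121 − 111)²/111 = 100/111 = 0.9009
7: (137 − 111)²/111 = 676/111 = 6.0901
8: (73 − 111)²/111 = 1444/111 = 13.0090
9: (126 − 111)²/111 = 225/111 = 2.0270
Sum = 41.387

41.387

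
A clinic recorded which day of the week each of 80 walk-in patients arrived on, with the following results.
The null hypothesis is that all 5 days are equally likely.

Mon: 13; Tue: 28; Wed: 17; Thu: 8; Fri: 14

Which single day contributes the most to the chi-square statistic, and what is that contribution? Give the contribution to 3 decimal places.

Under H₀ each category has probability 1/5, so each expected count is 80/5 = 16.
χ² = (13−16)²/16 + (28−16)²/16 + (17−16)²/16 + (8−16)²/16 + (14−16)²/16
   = 0.5625 + 9.0000 + 0.0625 + 4.0000 + 0.2500
The largest term is for Tue: 9.000.

Tue, 9.000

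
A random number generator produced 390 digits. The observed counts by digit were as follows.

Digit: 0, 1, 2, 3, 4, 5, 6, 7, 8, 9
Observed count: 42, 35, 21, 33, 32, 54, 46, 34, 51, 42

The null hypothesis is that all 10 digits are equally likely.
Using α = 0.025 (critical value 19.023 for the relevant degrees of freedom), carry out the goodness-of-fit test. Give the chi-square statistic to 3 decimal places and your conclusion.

22.718; reject

Under H₀ each category has probability 1/10, so each expected count is 390/10 = 39.
cat         O        E   (O−E)²/E
0          42       39     0.2308
1          35       39     0.4103
2          21       39     8.3077
3          33       39     0.9231
4          32       39     1.2564
5          54       39     5.7692
6          46       39     1.2564
7          34       39     0.6410
8          51       39     3.6923
9          42       39     0.2308
Sum = 22.718
df = 9. Since 22.718 > 19.023, we reject H₀.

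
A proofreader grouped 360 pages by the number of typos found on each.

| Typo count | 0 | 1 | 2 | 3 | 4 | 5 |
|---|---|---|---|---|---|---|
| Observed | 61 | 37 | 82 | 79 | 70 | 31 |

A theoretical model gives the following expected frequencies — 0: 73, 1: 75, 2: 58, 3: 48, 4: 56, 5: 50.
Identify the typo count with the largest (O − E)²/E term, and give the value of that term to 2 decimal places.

cat         O        E   (O−E)²/E
0          61       73      1.973
1          37       75     19.253
2          82       58      9.931
3          79       48     20.021
4          70       56      3.500
5          31       50      7.220
The largest term is for 3: 20.02.

3, 20.02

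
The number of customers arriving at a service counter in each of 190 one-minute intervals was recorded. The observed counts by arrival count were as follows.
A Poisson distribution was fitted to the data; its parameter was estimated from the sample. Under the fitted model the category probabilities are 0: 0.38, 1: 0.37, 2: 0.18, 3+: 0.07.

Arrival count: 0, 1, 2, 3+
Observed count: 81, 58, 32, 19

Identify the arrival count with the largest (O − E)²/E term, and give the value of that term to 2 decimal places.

Expected counts E_i = n·p_i: 190×0.38 = 72.2, 190×0.37 = 70.3, 190×0.18 = 34.2, 190×0.07 = 13.3.
0: (81 − 72.2)²/72.2 = 77.44/72.2 = 1.073
1: (58 − 70.3)²/70.3 = 151.29/70.3 = 2.152
2: (32 − 34.2)²/34.2 = 4.84/34.2 = 0.142
3+: (19 − 13.3)²/13.3 = 32.49/13.3 = 2.443
The largest term is for 3+: 2.44.

3+, 2.44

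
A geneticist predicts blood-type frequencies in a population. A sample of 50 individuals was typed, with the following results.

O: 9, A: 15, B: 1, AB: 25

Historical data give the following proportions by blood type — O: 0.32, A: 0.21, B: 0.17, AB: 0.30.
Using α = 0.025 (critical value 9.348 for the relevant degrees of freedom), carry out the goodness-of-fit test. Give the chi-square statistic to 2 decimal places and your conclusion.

18.28; reject

Expected counts E_i = n·p_i: 50×0.32 = 16, 50×0.21 = 10.5, 50×0.17 = 8.5, 50×0.30 = 15.
O: (9 − 16)²/16 = 49/16 = 3.063
A: (15 − 10.5)²/10.5 = 20.25/10.5 = 1.929
B: (1 − 8.5)²/8.5 = 56.25/8.5 = 6.618
AB: (25 − 15)²/15 = 100/15 = 6.667
Sum = 18.28
df = 3. Since 18.28 > 9.348, we reject H₀.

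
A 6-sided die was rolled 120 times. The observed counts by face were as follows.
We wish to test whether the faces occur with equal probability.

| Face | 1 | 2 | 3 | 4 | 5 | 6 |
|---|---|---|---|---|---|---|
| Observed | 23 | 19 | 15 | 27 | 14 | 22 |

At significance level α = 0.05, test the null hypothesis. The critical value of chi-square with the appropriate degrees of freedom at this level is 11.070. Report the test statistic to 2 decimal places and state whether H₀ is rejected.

6.20; do not reject

Expected count for each of the 6 categories: 120/6 = 20.
cat         O        E   (O−E)²/E
1          23       20      0.450
2          19       20      0.050
3          15       20      1.250
4          27       20      2.450
5          14       20      1.800
6          22       20      0.200
Sum = 6.20
df = 5. Since 6.20 < 11.070, we do not reject H₀.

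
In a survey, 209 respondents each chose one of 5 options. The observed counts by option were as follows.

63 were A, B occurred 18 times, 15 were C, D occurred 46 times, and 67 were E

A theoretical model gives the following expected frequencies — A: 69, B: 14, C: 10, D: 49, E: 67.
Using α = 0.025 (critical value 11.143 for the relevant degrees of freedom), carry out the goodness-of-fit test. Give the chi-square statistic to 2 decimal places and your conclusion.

4.35; do not reject

cat         O        E   (O−E)²/E
A          63       69      0.522
B          18       14      1.143
C          15       10      2.500
D          46       49      0.184
E          67       67      0.000
Sum = 4.35
df = 4. Since 4.35 < 11.143, we do not reject H₀.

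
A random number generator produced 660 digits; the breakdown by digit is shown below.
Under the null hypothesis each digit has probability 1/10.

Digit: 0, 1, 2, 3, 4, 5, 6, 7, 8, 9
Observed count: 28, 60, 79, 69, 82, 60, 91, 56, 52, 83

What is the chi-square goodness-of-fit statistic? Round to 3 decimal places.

Expected count for each of the 10 categories: 660/10 = 66.
cat         O        E   (O−E)²/E
0          28       66    21.8788
1          60       66     0.5455
2          79       66     2.5606
3          69       66     0.1364
4          82       66     3.8788
5          60       66     0.5455
6          91       66     9.4697
7          56       66     1.5152
8          52       66     2.9697
9          83       66     4.3788
Sum = 47.879

47.879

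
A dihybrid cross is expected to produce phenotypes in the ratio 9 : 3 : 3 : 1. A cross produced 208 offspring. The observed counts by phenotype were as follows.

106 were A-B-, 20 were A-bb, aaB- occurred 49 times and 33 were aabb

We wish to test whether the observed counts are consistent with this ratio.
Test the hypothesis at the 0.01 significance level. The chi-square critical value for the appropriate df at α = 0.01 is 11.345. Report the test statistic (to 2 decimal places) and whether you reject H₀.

Ratio total = 16. Expected counts: 208×9/16 = 117, 208×3/16 = 39, 208×3/16 = 39, 208×1/16 = 13.
A-B-: (106 − 117)²/117 = 121/117 = 1.034
A-bb: (20 − 39)²/39 = 361/39 = 9.256
aaB-: (49 − 39)²/39 = 100/39 = 2.564
aabb: (33 − 13)²/13 = 400/13 = 30.769
Sum = 43.62
df = 3. Since 43.62 > 11.345, we reject H₀.

43.62; reject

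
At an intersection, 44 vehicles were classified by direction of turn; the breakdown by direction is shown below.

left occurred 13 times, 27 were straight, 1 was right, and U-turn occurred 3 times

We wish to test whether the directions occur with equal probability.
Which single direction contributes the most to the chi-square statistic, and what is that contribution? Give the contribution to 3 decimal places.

straight, 23.273

Expected count for each of the 4 categories: 44/4 = 11.
cat           O        E   (O−E)²/E
left         13       11     0.3636
straight     27       11    23.2727
right         1       11     9.0909
U-turn        3       11     5.8182
The largest term is for straight: 23.273.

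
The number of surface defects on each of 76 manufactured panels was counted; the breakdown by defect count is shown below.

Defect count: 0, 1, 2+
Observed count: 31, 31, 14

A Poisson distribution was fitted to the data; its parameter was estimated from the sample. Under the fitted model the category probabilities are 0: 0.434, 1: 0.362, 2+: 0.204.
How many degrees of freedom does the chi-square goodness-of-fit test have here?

There are k = 3 categories and 1 parameter estimated from the data, so df = 3 − 1 − 1 = 1.

1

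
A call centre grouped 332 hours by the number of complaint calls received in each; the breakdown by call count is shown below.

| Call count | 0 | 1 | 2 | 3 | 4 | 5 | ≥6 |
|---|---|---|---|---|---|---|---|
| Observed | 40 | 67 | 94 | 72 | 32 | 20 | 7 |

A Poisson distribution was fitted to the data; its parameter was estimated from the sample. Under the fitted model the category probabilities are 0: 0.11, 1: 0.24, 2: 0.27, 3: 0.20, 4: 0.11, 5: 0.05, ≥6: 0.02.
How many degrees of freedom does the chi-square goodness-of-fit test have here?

5

There are k = 7 categories and 1 parameter estimated from the data, so df = 7 − 1 − 1 = 5.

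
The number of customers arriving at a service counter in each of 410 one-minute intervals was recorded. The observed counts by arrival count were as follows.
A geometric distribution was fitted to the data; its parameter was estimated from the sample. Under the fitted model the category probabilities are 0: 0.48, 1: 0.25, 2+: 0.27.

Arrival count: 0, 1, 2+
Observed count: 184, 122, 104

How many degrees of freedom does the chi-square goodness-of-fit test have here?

1

There are k = 3 categories and 1 parameter estimated from the data, so df = 3 − 1 − 1 = 1.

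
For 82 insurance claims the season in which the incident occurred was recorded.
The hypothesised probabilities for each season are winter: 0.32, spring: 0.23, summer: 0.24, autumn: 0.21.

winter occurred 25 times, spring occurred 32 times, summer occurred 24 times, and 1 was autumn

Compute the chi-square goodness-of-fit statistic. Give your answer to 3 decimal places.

Expected counts E_i = n·p_i: 82×0.32 = 26.24, 82×0.23 = 18.86, 82×0.24 = 19.68, 82×0.21 = 17.22.
winter: (25 − 26.24)²/26.24 = 1.5376/26.24 = 0.0586
spring: (32 − 18.86)²/18.86 = 172.6596/18.86 = 9.1548
summer: (24 − 19.68)²/19.68 = 18.6624/19.68 = 0.9483
autumn: (1 − 17.22)²/17.22 = 263.0884/17.22 = 15.2781
Sum = 25.440

25.440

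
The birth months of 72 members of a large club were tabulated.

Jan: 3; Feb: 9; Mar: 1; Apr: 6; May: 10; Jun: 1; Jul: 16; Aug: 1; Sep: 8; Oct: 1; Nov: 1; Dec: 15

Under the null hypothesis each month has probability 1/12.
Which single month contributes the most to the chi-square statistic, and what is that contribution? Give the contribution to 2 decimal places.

Expected count for each of the 12 categories: 72/12 = 6.
χ² = (3−6)²/6 + (9−6)²/6 + (1−6)²/6 + (6−6)²/6 + (10−6)²/6 + (1−6)²/6 + (16−6)²/6 + (1−6)²/6 + (8−6)²/6 + (1−6)²/6 + (1−6)²/6 + (15−6)²/6
   = 1.500 + 1.500 + 4.167 + 0.000 + 2.667 + 4.167 + 16.667 + 4.167 + 0.667 + 4.167 + 4.167 + 13.500
The largest term is for Jul: 16.67.

Jul, 16.67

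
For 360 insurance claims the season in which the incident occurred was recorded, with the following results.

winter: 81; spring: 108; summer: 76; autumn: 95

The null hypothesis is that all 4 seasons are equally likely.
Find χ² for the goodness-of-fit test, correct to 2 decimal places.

Under H₀ each category has probability 1/4, so each expected count is 360/4 = 90.
χ² = (81−90)²/90 + (108−90)²/90 + (76−90)²/90 + (95−90)²/90
   = 0.900 + 3.600 + 2.178 + 0.278
Sum = 6.96

6.96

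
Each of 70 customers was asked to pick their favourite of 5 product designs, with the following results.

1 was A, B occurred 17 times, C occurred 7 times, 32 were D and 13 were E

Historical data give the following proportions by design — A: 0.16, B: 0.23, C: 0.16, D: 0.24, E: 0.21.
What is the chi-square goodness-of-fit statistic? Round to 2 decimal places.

Expected counts E_i = n·p_i: 70×0.16 = 11.2, 70×0.23 = 16.1, 70×0.16 = 11.2, 70×0.24 = 16.8, 70×0.21 = 14.7.
χ² = (1−11.2)²/11.2 + (17−16.1)²/16.1 + (7−11.2)²/11.2 + (32−16.8)²/16.8 + (13−14.7)²/14.7
   = 9.289 + 0.050 + 1.575 + 13.752 + 0.197
Sum = 24.86

24.86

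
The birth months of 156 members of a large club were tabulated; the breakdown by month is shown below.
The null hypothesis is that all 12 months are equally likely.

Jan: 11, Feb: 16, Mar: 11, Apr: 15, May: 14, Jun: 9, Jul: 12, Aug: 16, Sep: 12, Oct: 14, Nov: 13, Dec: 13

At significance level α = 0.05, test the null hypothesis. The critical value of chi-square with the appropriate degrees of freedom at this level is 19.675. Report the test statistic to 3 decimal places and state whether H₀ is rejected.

Under H₀ each category has probability 1/12, so each expected count is 156/12 = 13.
cat         O        E   (O−E)²/E
Jan        11       13     0.3077
Feb        16       13     0.6923
Mar        11       13     0.3077
Apr        15       13     0.3077
May        14       13     0.0769
Jun         9       13     1.2308
Jul        12       13     0.0769
Aug        16       13     0.6923
Sep        12       13     0.0769
Oct        14       13     0.0769
Nov        13       13     0.0000
Dec        13       13     0.0000
Sum = 3.846
df = 11. Since 3.846 < 19.675, we do not reject H₀.

3.846; do not reject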